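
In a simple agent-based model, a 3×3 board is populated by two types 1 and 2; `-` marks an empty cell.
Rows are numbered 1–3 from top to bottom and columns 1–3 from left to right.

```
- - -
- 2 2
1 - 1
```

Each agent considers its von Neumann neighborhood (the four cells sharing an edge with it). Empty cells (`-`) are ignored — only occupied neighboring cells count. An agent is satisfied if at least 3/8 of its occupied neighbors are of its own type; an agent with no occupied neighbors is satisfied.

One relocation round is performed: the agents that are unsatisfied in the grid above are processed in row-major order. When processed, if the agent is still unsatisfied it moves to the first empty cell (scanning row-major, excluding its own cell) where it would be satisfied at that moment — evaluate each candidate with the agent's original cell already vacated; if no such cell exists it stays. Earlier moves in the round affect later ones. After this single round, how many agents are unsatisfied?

0

Initially unsatisfied (in order): (3,3).
  (3,3) → (1,1).
Resulting grid:
1 - -
- 2 2
1 - -
All satisfied now.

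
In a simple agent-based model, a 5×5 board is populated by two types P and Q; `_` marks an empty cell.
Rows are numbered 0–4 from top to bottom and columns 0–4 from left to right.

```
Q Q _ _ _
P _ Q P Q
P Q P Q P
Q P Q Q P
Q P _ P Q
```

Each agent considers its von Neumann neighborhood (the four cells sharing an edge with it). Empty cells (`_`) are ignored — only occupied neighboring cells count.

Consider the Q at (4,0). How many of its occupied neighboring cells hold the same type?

Occupied neighbors of (4,0): (3,0)=Q, (4,1)=P.
Same type (Q): 1 of 2.

1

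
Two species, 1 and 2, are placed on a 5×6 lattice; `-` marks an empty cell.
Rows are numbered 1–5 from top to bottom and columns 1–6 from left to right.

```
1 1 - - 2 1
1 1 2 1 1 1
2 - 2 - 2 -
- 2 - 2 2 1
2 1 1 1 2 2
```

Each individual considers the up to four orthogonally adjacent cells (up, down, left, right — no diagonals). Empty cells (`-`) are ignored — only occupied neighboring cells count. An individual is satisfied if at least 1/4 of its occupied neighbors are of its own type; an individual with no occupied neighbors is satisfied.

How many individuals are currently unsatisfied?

Row 1: (1,1)1 2/2 satisfied · (1,2)1 2/2 satisfied · (1,5)2 0/2 not · (1,6)1 1/2 satisfied
Row 2: (2,1)1 2/3 satisfied · (2,2)1 2/3 satisfied · (2,3)2 1/3 satisfied · (2,4)1 1/2 satisfied · (2,5)1 2/4 satisfied · (2,6)1 2/2 satisfied
Row 3: (3,1)2 0/1 not · (3,3)2 1/1 satisfied · (3,5)2 1/2 satisfied
Row 4: (4,2)2 0/1 not · (4,4)2 1/2 satisfied · (4,5)2 3/4 satisfied · (4,6)1 0/2 not
Row 5: (5,1)2 0/1 not · (5,2)1 1/3 satisfied · (5,3)1 2/2 satisfied · (5,4)1 1/3 satisfied · (5,5)2 2/3 satisfied · (5,6)2 1/2 satisfied
Unsatisfied: (1,5), (3,1), (4,2), (4,6), (5,1) — 5 in total.

5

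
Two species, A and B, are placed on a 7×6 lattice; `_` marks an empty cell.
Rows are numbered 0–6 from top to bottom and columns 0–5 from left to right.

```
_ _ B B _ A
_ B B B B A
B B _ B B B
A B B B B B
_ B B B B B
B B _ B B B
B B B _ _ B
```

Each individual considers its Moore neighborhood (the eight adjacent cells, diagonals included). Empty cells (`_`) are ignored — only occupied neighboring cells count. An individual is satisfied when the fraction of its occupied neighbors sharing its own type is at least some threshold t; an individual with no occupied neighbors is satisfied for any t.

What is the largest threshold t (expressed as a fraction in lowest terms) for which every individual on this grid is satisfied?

0/1

Row 0: (0,2)B 4/4 · (0,3)B 4/4 · (0,5)A 1/2
Row 1: (1,1)B 4/4 · (1,2)B 6/6 · (1,3)B 6/6 · (1,4)B 5/7 · (1,5)A 1/4
Row 2: (2,0)B 3/4 · (2,1)B 5/6 · (2,3)B 7/7 · (2,4)B 7/8 · (2,5)B 4/5
Row 3: (3,0)A 0/4 · (3,1)B 5/6 · (3,2)B 7/7 · (3,3)B 7/7 · (3,4)B 8/8 · (3,5)B 5/5
Row 4: (4,1)B 5/6 · (4,2)B 7/7 · (4,3)B 7/7 · (4,4)B 8/8 · (4,5)B 5/5
Row 5: (5,0)B 4/4 · (5,1)B 6/6 · (5,3)B 5/5 · (5,4)B 6/6 · (5,5)B 4/4
Row 6: (6,0)B 3/3 · (6,1)B 4/4 · (6,2)B 3/3 · (6,5)B 2/2
The smallest same-type fraction is 0/4 at (3,0), which reduces to 0/1. Any threshold above that leaves this individual unsatisfied.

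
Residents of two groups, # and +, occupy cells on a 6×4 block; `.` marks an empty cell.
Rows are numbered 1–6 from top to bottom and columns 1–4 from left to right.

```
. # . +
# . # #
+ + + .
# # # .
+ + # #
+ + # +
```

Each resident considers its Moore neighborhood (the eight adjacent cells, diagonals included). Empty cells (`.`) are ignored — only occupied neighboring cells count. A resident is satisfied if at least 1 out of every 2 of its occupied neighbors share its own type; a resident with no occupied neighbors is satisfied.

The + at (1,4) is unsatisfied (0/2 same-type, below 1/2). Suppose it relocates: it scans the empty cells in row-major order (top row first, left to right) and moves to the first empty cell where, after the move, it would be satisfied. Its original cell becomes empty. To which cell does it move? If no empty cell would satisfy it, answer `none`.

(2,2)

Vacating (1,4). Empty cells in order:
  (1,1): 0/2 same-type → still unsatisfied.
  (1,3): 0/3 same-type → still unsatisfied.
  (2,2): 3/6 same-type → satisfied — stop here.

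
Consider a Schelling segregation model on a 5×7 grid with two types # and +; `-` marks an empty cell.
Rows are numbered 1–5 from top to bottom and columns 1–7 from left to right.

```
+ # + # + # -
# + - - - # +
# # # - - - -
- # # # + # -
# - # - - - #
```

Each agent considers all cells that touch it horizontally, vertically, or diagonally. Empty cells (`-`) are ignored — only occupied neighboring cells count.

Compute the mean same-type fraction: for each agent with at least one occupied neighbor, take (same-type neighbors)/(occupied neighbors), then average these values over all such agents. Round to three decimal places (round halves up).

0.529

Row 1: (1,1)+ 1/3 · (1,2)# 1/4 · (1,3)+ 1/3 · (1,4)# 0/2 · (1,5)+ 0/3 · (1,6)# 1/3
Row 2: (2,1)# 3/5 · (2,2)+ 2/7 · (2,6)# 1/3 · (2,7)+ 0/2
Row 3: (3,1)# 3/4 · (3,2)# 5/6 · (3,3)# 4/5
Row 4: (4,2)# 6/6 · (4,3)# 5/5 · (4,4)# 3/4 · (4,5)+ 0/2 · (4,6)# 1/2
Row 5: (5,1)# 1/1 · (5,3)# 3/3 · (5,7)# 1/1
Sum over 21 agents: 1/3 + 1/4 + 1/3 + 0/2 + 0/3 + 1/3 + 3/5 + 2/7 + 1/3 + 0/2 + 3/4 + 5/6 + 4/5 + 6/6 + 5/5 + 3/4 + 0/2 + 1/2 + 1/1 + 3/3 + 1/1 = 4663/420; mean = 4663/420 ÷ 21 = 4663/8820 = 0.528684… → 0.529.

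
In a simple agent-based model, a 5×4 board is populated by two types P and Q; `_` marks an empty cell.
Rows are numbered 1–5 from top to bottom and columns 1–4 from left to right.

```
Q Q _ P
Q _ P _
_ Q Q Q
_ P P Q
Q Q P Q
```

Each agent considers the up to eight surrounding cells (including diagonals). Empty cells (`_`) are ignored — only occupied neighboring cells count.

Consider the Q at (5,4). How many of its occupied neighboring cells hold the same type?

Occupied neighbors of (5,4): (4,3)=P, (4,4)=Q, (5,3)=P.
Same type (Q): 1 of 3.

1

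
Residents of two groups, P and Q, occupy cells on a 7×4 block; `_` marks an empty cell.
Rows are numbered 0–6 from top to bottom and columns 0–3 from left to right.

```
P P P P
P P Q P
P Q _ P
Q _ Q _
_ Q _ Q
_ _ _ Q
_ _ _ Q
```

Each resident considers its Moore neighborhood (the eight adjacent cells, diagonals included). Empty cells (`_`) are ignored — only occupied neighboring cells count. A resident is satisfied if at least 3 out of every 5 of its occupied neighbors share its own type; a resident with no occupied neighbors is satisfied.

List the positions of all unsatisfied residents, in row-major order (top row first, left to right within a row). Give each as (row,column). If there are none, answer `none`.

(0,0)P 3/3 ok
(0,1)P 4/5 ok
(0,2)P 4/5 ok
(0,3)P 2/3 ok
(1,0)P 4/5 ok
(1,1)P 5/7 ok
(1,2)Q 1/7 unhappy
(1,3)P 3/4 ok
(2,0)P 2/4 unhappy
(2,1)Q 3/6 unhappy
(2,3)P 1/3 unhappy
(3,0)Q 2/3 ok
(3,2)Q 3/4 ok
(4,1)Q 2/2 ok
(4,3)Q 2/2 ok
(5,3)Q 2/2 ok
(6,3)Q 1/1 ok

(1,2), (2,0), (2,1), (2,3)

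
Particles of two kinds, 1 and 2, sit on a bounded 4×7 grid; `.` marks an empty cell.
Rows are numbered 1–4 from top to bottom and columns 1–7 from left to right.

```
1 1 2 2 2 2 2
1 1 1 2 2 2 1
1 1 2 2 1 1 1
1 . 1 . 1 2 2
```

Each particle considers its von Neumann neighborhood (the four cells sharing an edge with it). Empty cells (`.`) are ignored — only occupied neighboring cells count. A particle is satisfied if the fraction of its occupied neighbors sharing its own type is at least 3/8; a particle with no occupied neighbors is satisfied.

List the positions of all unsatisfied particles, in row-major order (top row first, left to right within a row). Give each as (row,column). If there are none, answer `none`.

(1,1)1 2/2 satisfied
(1,2)1 2/3 satisfied
(1,3)2 1/3 not
(1,4)2 3/3 satisfied
(1,5)2 3/3 satisfied
(1,6)2 3/3 satisfied
(1,7)2 1/2 satisfied
(2,1)1 3/3 satisfied
(2,2)1 4/4 satisfied
(2,3)1 1/4 not
(2,4)2 3/4 satisfied
(2,5)2 3/4 satisfied
(2,6)2 2/4 satisfied
(2,7)1 1/3 not
(3,1)1 3/3 satisfied
(3,2)1 2/3 satisfied
(3,3)2 1/4 not
(3,4)2 2/3 satisfied
(3,5)1 2/4 satisfied
(3,6)1 2/4 satisfied
(3,7)1 2/3 satisfied
(4,1)1 1/1 satisfied
(4,3)1 0/1 not
(4,5)1 1/2 satisfied
(4,6)2 1/3 not
(4,7)2 1/2 satisfied

(1,3), (2,3), (2,7), (3,3), (4,3), (4,6)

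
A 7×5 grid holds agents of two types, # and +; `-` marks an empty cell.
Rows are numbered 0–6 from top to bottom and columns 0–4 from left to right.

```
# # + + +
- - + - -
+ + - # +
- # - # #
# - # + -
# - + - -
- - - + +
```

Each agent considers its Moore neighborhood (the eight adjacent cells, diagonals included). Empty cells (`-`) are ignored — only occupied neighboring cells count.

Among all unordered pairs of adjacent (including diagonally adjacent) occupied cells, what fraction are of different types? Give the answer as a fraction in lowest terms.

12/29

Scan each occupied cell's neighbors to the right and below (and the two forward diagonals) so each pair is counted once.
From row 0: 2 unlike of 7 pairs (running 2/7).
From row 1: 1 unlike of 2 pairs (running 3/9).
From row 2: 5 unlike of 8 pairs (running 8/17).
From row 3: 2 unlike of 6 pairs (running 10/23).
From row 4: 2 unlike of 4 pairs (running 12/27).
From row 5: 0 unlike of 1 pairs (running 12/28).
From row 6: 0 unlike of 1 pairs (running 12/29).
Total adjacent occupied pairs: 29; unlike-type pairs: 12.
12/29 is already in lowest terms.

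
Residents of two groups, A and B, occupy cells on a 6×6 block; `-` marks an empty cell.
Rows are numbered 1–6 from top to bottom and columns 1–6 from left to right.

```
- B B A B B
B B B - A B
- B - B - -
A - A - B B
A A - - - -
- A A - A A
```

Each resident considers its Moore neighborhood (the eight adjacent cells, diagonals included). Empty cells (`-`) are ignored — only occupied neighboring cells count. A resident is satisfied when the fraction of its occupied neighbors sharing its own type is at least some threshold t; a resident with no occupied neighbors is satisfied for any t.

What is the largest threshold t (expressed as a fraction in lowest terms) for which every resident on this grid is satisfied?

(1,2)B 4/4
(1,3)B 3/4
(1,4)A 1/4
(1,5)B 2/4
(1,6)B 2/3
(2,1)B 3/3
(2,2)B 5/5
(2,3)B 5/6
(2,5)A 1/5
(2,6)B 2/3
(3,2)B 3/5
(3,4)B 2/4
(4,1)A 2/3
(4,3)A 1/3
(4,5)B 2/2
(4,6)B 1/1
(5,1)A 3/3
(5,2)A 5/5
(6,2)A 3/3
(6,3)A 2/2
(6,5)A 1/1
(6,6)A 1/1
The smallest same-type fraction is 1/5 at (2,5), which reduces to 1/5. Any threshold above that leaves this resident unsatisfied.

1/5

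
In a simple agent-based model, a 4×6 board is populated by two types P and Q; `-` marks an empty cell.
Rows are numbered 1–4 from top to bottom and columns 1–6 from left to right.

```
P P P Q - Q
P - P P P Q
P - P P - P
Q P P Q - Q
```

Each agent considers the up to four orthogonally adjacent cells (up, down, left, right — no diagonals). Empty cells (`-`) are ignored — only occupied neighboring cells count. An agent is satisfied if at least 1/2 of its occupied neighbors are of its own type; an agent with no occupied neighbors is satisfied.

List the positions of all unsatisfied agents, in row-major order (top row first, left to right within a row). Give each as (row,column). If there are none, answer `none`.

(1,4), (2,6), (3,6), (4,1), (4,4), (4,6)

Row 1: (1,1)P 2/2 ✓ · (1,2)P 2/2 ✓ · (1,3)P 2/3 ✓ · (1,4)Q 0/2 ✗ · (1,6)Q 1/1 ✓
Row 2: (2,1)P 2/2 ✓ · (2,3)P 3/3 ✓ · (2,4)P 3/4 ✓ · (2,5)P 1/2 ✓ · (2,6)Q 1/3 ✗
Row 3: (3,1)P 1/2 ✓ · (3,3)P 3/3 ✓ · (3,4)P 2/3 ✓ · (3,6)P 0/2 ✗
Row 4: (4,1)Q 0/2 ✗ · (4,2)P 1/2 ✓ · (4,3)P 2/3 ✓ · (4,4)Q 0/2 ✗ · (4,6)Q 0/1 ✗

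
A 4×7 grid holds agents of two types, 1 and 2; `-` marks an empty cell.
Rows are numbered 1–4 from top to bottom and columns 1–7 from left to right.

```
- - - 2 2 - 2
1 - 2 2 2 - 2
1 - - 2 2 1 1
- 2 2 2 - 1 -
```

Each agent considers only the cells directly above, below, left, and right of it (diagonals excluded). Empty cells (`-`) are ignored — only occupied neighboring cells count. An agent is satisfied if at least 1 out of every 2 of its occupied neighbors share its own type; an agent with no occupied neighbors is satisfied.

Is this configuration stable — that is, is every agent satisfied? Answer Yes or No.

Yes

Row 1: (1,4)2 2/2 ok · (1,5)2 2/2 ok · (1,7)2 1/1 ok
Row 2: (2,1)1 1/1 ok · (2,3)2 1/1 ok · (2,4)2 4/4 ok · (2,5)2 3/3 ok · (2,7)2 1/2 ok
Row 3: (3,1)1 1/1 ok · (3,4)2 3/3 ok · (3,5)2 2/3 ok · (3,6)1 2/3 ok · (3,7)1 1/2 ok
Row 4: (4,2)2 1/1 ok · (4,3)2 2/2 ok · (4,4)2 2/2 ok · (4,6)1 1/1 ok
All meet the threshold, so the configuration is stable.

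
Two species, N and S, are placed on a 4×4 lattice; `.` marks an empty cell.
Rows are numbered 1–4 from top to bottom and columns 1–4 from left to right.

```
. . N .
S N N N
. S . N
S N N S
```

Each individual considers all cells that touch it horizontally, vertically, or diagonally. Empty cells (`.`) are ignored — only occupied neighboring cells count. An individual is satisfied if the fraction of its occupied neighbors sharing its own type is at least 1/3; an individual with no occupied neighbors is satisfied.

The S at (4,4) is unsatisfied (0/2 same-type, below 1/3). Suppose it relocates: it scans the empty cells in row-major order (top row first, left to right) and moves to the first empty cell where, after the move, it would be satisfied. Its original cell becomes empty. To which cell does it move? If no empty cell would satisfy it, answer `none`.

(1,1)

Vacating (4,4). Empty cells in order:
  (1,1): 1/2 same-type → satisfied — stop here.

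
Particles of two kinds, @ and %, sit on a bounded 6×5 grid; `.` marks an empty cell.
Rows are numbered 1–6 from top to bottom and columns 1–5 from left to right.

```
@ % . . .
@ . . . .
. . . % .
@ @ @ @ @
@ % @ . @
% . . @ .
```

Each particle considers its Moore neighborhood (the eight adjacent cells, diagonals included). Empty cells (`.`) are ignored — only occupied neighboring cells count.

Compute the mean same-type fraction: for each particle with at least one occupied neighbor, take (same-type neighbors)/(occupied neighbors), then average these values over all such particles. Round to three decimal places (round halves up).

0.567

(1,1)@ 1/2
(1,2)% 0/2
(2,1)@ 1/2
(3,4)% 0/3
(4,1)@ 2/3
(4,2)@ 4/5
(4,3)@ 3/5
(4,4)@ 4/5
(4,5)@ 2/3
(5,1)@ 2/4
(5,2)% 1/6
(5,3)@ 4/5
(5,5)@ 3/3
(6,1)% 1/2
(6,4)@ 2/2
Sum over 15 particles: 1/2 + 0/2 + 1/2 + 0/3 + 2/3 + 4/5 + 3/5 + 4/5 + 2/3 + 2/4 + 1/6 + 4/5 + 3/3 + 1/2 + 2/2 = 17/2; mean = 17/2 ÷ 15 = 17/30 = 0.566666… → 0.567.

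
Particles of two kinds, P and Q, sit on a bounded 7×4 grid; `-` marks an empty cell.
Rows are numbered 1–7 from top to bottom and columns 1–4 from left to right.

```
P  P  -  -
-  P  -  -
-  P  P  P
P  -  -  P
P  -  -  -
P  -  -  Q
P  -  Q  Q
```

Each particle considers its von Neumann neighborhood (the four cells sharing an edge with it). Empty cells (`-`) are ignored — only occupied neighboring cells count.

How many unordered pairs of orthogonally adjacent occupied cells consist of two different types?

Scan each occupied cell's neighbors to the right and below so each pair is counted once.
Row 1: P(1,1)–P(1,2)= P(1,2)–P(2,2)=  → 0/2 unlike.
Row 2: P(2,2)–P(3,2)=  → 0/1 unlike.
Row 3: P(3,2)–P(3,3)= P(3,3)–P(3,4)= P(3,4)–P(4,4)=  → 0/3 unlike.
Row 4: P(4,1)–P(5,1)=  → 0/1 unlike.
Row 5: P(5,1)–P(6,1)=  → 0/1 unlike.
Row 6: P(6,1)–P(7,1)= Q(6,4)–Q(7,4)=  → 0/2 unlike.
Row 7: Q(7,3)–Q(7,4)=  → 0/1 unlike.
Total adjacent occupied pairs: 11; unlike-type pairs: 0.

0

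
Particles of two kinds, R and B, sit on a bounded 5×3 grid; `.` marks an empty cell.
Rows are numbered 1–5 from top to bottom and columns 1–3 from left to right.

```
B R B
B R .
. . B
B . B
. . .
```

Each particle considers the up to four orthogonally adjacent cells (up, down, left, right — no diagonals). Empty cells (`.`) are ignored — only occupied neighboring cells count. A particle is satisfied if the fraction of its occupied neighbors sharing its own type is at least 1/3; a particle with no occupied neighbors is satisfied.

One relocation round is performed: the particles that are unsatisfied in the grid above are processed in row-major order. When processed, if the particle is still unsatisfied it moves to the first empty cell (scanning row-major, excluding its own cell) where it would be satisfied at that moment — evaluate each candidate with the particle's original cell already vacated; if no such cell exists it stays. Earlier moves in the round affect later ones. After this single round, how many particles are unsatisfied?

Initially unsatisfied (in order): (1,3).
  (1,3) → (2,3).
Resulting grid:
B R .
B R B
. . B
B . B
. . .
All satisfied now.

0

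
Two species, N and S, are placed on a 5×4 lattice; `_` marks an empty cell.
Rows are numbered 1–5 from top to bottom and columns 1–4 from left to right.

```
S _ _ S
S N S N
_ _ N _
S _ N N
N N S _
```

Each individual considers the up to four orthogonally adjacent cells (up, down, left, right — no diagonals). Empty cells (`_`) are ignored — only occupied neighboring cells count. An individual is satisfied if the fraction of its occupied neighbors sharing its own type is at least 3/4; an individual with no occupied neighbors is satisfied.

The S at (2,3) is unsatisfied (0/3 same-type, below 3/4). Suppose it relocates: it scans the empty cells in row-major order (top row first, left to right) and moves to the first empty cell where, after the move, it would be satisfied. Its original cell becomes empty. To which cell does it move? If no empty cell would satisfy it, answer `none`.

(1,3)

Vacating (2,3). Empty cells in order:
  (1,2): 1/2 same-type → still unsatisfied.
  (1,3): 1/1 same-type → satisfied — stop here.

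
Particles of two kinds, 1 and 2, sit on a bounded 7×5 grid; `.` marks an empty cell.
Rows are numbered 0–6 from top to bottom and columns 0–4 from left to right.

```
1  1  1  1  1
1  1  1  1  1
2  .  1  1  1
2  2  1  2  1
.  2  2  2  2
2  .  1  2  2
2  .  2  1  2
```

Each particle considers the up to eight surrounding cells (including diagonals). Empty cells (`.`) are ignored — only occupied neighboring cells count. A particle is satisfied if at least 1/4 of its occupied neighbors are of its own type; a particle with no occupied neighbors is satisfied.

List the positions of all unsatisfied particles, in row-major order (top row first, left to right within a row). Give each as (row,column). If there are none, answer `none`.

Row 0: (0,0)1 3/3 ✓ · (0,1)1 5/5 ✓ · (0,2)1 5/5 ✓ · (0,3)1 5/5 ✓ · (0,4)1 3/3 ✓
Row 1: (1,0)1 3/4 ✓ · (1,1)1 6/7 ✓ · (1,2)1 7/7 ✓ · (1,3)1 8/8 ✓ · (1,4)1 5/5 ✓
Row 2: (2,0)2 2/4 ✓ · (2,2)1 5/7 ✓ · (2,3)1 7/8 ✓ · (2,4)1 4/5 ✓
Row 3: (3,0)2 3/3 ✓ · (3,1)2 4/6 ✓ · (3,2)1 2/7 ✓ · (3,3)2 3/8 ✓ · (3,4)1 2/5 ✓
Row 4: (4,1)2 4/6 ✓ · (4,2)2 5/7 ✓ · (4,3)2 5/8 ✓ · (4,4)2 4/5 ✓
Row 5: (5,0)2 2/2 ✓ · (5,2)1 1/6 ✗ · (5,3)2 6/8 ✓ · (5,4)2 4/5 ✓
Row 6: (6,0)2 1/1 ✓ · (6,2)2 1/3 ✓ · (6,3)1 1/5 ✗ · (6,4)2 2/3 ✓

(5,2), (6,3)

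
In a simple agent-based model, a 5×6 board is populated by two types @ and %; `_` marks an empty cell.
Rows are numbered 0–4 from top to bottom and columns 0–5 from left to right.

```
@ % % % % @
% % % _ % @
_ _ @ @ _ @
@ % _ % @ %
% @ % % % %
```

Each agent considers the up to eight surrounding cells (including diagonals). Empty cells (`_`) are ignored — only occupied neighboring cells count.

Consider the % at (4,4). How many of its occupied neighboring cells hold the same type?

Occupied neighbors of (4,4): (3,3)=%, (3,4)=@, (3,5)=%, (4,3)=%, (4,5)=%.
Same type (%): 4 of 5.

4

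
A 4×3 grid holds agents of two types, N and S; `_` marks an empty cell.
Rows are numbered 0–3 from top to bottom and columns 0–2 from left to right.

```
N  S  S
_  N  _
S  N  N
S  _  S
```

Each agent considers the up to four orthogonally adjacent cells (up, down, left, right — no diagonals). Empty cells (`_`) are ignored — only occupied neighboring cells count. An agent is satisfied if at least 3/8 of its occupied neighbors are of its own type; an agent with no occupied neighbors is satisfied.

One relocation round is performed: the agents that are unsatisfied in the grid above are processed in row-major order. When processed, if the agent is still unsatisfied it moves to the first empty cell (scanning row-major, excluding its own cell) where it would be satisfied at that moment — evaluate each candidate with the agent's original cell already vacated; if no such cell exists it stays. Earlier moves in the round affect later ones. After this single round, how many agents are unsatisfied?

Initially unsatisfied (in order): (0,0), (0,1), (3,2).
  (0,0) → (1,0).
  (0,1): now satisfied by earlier moves; stays.
  (3,2) → (0,0).
Resulting grid:
S S S
N N _
S N N
S _ _
Unsatisfied now: (1,0), (2,0).

2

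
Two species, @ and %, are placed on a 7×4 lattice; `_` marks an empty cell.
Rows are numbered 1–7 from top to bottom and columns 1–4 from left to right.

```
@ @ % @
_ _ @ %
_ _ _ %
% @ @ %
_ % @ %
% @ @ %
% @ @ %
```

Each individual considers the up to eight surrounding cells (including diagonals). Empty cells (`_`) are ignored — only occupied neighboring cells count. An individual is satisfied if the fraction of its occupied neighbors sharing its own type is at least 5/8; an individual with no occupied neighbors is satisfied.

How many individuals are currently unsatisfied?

Row 1: (1,1)@ 1/1 ✓ · (1,2)@ 2/3 ✓ · (1,3)% 1/4 ✗ · (1,4)@ 1/3 ✗
Row 2: (2,3)@ 2/5 ✗ · (2,4)% 2/4 ✗
Row 3: (3,4)% 2/4 ✗
Row 4: (4,1)% 1/2 ✗ · (4,2)@ 2/4 ✗ · (4,3)@ 2/6 ✗ · (4,4)% 2/4 ✗
Row 5: (5,2)% 2/7 ✗ · (5,3)@ 4/8 ✗ · (5,4)% 2/5 ✗
Row 6: (6,1)% 2/4 ✗ · (6,2)@ 4/7 ✗ · (6,3)@ 4/8 ✗ · (6,4)% 2/5 ✗
Row 7: (7,1)% 1/3 ✗ · (7,2)@ 3/5 ✗ · (7,3)@ 3/5 ✗ · (7,4)% 1/3 ✗
Unsatisfied: (1,3), (1,4), (2,3), (2,4), (3,4), (4,1), (4,2), (4,3), (4,4), (5,2), (5,3), (5,4), (6,1), (6,2), (6,3), (6,4), (7,1), (7,2), (7,3), (7,4) — 20 in total.

20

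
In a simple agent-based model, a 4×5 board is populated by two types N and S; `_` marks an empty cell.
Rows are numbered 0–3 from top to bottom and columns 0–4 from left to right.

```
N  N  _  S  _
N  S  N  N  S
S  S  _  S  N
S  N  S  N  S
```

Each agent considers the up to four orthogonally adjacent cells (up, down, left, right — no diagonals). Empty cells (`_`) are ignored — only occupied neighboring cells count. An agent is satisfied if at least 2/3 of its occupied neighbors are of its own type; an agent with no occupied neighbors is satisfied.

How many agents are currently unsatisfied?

Row 0: (0,0)N 2/2 ok · (0,1)N 1/2 unhappy · (0,3)S 0/1 unhappy
Row 1: (1,0)N 1/3 unhappy · (1,1)S 1/4 unhappy · (1,2)N 1/2 unhappy · (1,3)N 1/4 unhappy · (1,4)S 0/2 unhappy
Row 2: (2,0)S 2/3 ok · (2,1)S 2/3 ok · (2,3)S 0/3 unhappy · (2,4)N 0/3 unhappy
Row 3: (3,0)S 1/2 unhappy · (3,1)N 0/3 unhappy · (3,2)S 0/2 unhappy · (3,3)N 0/3 unhappy · (3,4)S 0/2 unhappy
Unsatisfied: (0,1), (0,3), (1,0), (1,1), (1,2), (1,3), (1,4), (2,3), (2,4), (3,0), (3,1), (3,2), (3,3), (3,4) — 14 in total.

14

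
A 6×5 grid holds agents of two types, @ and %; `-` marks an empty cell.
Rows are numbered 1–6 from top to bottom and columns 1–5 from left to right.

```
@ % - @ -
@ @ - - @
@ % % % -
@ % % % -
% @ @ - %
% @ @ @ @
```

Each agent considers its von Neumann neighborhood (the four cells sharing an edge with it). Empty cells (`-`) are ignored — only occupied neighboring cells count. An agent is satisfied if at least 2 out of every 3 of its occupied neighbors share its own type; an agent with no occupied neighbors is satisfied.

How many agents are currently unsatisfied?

11

(1,1)@ 1/2 unhappy
(1,2)% 0/2 unhappy
(1,4)@ 0/0 ok
(2,1)@ 3/3 ok
(2,2)@ 1/3 unhappy
(2,5)@ 0/0 ok
(3,1)@ 2/3 ok
(3,2)% 2/4 unhappy
(3,3)% 3/3 ok
(3,4)% 2/2 ok
(4,1)@ 1/3 unhappy
(4,2)% 2/4 unhappy
(4,3)% 3/4 ok
(4,4)% 2/2 ok
(5,1)% 1/3 unhappy
(5,2)@ 2/4 unhappy
(5,3)@ 2/3 ok
(5,5)% 0/1 unhappy
(6,1)% 1/2 unhappy
(6,2)@ 2/3 ok
(6,3)@ 3/3 ok
(6,4)@ 2/2 ok
(6,5)@ 1/2 unhappy
Unsatisfied: (1,1), (1,2), (2,2), (3,2), (4,1), (4,2), (5,1), (5,2), (5,5), (6,1), (6,5) — 11 in total.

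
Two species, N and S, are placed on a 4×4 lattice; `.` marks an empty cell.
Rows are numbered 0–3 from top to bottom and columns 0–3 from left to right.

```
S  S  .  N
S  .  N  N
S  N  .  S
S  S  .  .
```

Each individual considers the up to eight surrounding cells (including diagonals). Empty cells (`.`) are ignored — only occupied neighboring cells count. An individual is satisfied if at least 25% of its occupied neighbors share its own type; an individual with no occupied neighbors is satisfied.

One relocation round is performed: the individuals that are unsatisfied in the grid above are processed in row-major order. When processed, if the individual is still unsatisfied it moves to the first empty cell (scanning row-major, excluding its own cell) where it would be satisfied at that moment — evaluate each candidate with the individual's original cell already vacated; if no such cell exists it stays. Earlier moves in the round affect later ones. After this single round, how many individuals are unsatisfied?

Initially unsatisfied (in order): (2,1), (2,3).
  (2,1) → (0,2).
  (2,3) → (1,1).
Resulting grid:
S S N N
S S N N
S . . .
S S . .
All satisfied now.

0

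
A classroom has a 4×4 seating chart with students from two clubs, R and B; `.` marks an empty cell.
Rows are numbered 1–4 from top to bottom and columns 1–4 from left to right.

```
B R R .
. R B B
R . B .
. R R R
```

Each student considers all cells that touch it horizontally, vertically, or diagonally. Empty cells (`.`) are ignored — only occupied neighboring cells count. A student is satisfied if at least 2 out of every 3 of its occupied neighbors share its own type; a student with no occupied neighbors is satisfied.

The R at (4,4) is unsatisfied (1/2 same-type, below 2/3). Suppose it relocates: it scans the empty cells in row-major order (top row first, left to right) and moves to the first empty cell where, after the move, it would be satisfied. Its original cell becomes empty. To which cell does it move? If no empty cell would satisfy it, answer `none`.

(2,1)

Vacating (4,4). Empty cells in order:
  (1,4): 1/3 same-type → still unsatisfied.
  (2,1): 3/4 same-type → satisfied — stop here.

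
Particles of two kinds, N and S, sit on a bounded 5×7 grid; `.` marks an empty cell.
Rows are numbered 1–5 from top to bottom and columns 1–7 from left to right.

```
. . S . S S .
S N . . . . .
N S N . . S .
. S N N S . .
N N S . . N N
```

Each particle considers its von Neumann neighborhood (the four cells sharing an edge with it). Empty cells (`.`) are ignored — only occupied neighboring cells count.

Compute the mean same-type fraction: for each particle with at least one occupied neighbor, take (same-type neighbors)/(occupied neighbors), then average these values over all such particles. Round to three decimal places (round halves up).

0.464

Row 1: (1,3)S — no occupied neighbors · (1,5)S 1/1 · (1,6)S 1/1
Row 2: (2,1)S 0/2 · (2,2)N 0/2
Row 3: (3,1)N 0/2 · (3,2)S 1/4 · (3,3)N 1/2 · (3,6)S — no occupied neighbors
Row 4: (4,2)S 1/3 · (4,3)N 2/4 · (4,4)N 1/2 · (4,5)S 0/1
Row 5: (5,1)N 1/1 · (5,2)N 1/3 · (5,3)S 0/2 · (5,6)N 1/1 · (5,7)N 1/1
Sum over 16 particles: 1/1 + 1/1 + 0/2 + 0/2 + 0/2 + 1/4 + 1/2 + 1/3 + 2/4 + 1/2 + 0/1 + 1/1 + 1/3 + 0/2 + 1/1 + 1/1 = 89/12; mean = 89/12 ÷ 16 = 89/192 = 0.463541… → 0.464.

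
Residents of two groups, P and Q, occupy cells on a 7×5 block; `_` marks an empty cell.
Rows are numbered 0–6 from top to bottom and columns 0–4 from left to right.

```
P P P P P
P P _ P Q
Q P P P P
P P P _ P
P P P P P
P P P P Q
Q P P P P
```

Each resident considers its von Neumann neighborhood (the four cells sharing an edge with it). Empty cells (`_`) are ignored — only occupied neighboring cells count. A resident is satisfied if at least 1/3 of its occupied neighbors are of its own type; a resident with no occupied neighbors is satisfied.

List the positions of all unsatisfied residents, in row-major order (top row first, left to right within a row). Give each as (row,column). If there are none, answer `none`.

Row 0: (0,0)P 2/2 ✓ · (0,1)P 3/3 ✓ · (0,2)P 2/2 ✓ · (0,3)P 3/3 ✓ · (0,4)P 1/2 ✓
Row 1: (1,0)P 2/3 ✓ · (1,1)P 3/3 ✓ · (1,3)P 2/3 ✓ · (1,4)Q 0/3 ✗
Row 2: (2,0)Q 0/3 ✗ · (2,1)P 3/4 ✓ · (2,2)P 3/3 ✓ · (2,3)P 3/3 ✓ · (2,4)P 2/3 ✓
Row 3: (3,0)P 2/3 ✓ · (3,1)P 4/4 ✓ · (3,2)P 3/3 ✓ · (3,4)P 2/2 ✓
Row 4: (4,0)P 3/3 ✓ · (4,1)P 4/4 ✓ · (4,2)P 4/4 ✓ · (4,3)P 3/3 ✓ · (4,4)P 2/3 ✓
Row 5: (5,0)P 2/3 ✓ · (5,1)P 4/4 ✓ · (5,2)P 4/4 ✓ · (5,3)P 3/4 ✓ · (5,4)Q 0/3 ✗
Row 6: (6,0)Q 0/2 ✗ · (6,1)P 2/3 ✓ · (6,2)P 3/3 ✓ · (6,3)P 3/3 ✓ · (6,4)P 1/2 ✓

(1,4), (2,0), (5,4), (6,0)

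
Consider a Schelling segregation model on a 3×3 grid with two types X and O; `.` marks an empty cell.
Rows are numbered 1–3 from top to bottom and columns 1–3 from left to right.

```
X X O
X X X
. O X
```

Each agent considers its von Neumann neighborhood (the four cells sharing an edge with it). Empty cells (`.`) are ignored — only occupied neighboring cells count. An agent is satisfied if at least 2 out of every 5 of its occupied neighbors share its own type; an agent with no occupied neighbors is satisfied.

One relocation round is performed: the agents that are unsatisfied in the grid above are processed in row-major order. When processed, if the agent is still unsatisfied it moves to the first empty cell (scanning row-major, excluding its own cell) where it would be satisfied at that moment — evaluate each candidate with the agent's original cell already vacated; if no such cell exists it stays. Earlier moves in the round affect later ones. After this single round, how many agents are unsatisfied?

Initially unsatisfied (in order): (1,3), (3,2).
  (1,3) → (3,1).
  (3,2): no empty cell satisfies it; stays.
Resulting grid:
X X .
X X X
O O X
Unsatisfied now: (3,2).

1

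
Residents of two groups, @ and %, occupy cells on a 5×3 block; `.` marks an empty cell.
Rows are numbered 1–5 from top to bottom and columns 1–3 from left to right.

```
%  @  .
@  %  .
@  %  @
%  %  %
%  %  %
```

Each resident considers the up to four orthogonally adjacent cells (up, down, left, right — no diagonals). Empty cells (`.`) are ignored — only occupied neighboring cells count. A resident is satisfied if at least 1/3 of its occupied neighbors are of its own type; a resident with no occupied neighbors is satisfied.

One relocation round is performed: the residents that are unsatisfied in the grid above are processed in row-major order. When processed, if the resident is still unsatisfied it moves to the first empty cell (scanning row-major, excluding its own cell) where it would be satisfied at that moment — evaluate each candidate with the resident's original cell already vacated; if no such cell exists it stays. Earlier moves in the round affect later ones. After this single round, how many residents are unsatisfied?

Initially unsatisfied (in order): (1,1), (1,2), (3,3).
  (1,1) → (2,3).
  (1,2) → (1,1).
  (3,3) → (1,2).
Resulting grid:
@ @ .
@ % %
@ % .
% % %
% % %
All satisfied now.

0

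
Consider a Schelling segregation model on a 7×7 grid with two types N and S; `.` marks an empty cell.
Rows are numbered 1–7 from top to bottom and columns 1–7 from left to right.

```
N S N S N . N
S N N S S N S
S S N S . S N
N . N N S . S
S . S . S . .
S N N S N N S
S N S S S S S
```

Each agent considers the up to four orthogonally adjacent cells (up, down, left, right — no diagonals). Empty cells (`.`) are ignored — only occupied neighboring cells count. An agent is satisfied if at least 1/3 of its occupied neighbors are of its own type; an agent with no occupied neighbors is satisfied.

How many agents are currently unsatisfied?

Row 1: (1,1)N 0/2 ✗ · (1,2)S 0/3 ✗ · (1,3)N 1/3 ✓ · (1,4)S 1/3 ✓ · (1,5)N 0/2 ✗ · (1,7)N 0/1 ✗
Row 2: (2,1)S 1/3 ✓ · (2,2)N 1/4 ✗ · (2,3)N 3/4 ✓ · (2,4)S 3/4 ✓ · (2,5)S 1/3 ✓ · (2,6)N 0/3 ✗ · (2,7)S 0/3 ✗
Row 3: (3,1)S 2/3 ✓ · (3,2)S 1/3 ✓ · (3,3)N 2/4 ✓ · (3,4)S 1/3 ✓ · (3,6)S 0/2 ✗ · (3,7)N 0/3 ✗
Row 4: (4,1)N 0/2 ✗ · (4,3)N 2/3 ✓ · (4,4)N 1/3 ✓ · (4,5)S 1/2 ✓ · (4,7)S 0/1 ✗
Row 5: (5,1)S 1/2 ✓ · (5,3)S 0/2 ✗ · (5,5)S 1/2 ✓
Row 6: (6,1)S 2/3 ✓ · (6,2)N 2/3 ✓ · (6,3)N 1/4 ✗ · (6,4)S 1/3 ✓ · (6,5)N 1/4 ✗ · (6,6)N 1/3 ✓ · (6,7)S 1/2 ✓
Row 7: (7,1)S 1/2 ✓ · (7,2)N 1/3 ✓ · (7,3)S 1/3 ✓ · (7,4)S 3/3 ✓ · (7,5)S 2/3 ✓ · (7,6)S 2/3 ✓ · (7,7)S 2/2 ✓
Unsatisfied: (1,1), (1,2), (1,5), (1,7), (2,2), (2,6), (2,7), (3,6), (3,7), (4,1), (4,7), (5,3), (6,3), (6,5) — 14 in total.

14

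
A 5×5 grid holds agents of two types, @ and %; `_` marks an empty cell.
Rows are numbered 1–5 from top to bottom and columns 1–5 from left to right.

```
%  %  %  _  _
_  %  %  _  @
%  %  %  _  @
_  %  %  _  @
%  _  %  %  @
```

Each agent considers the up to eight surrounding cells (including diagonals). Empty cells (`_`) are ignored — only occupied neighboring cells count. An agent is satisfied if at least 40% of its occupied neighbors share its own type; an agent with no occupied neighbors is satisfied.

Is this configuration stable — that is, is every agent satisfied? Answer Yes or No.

Yes

Row 1: (1,1)% 2/2 satisfied · (1,2)% 4/4 satisfied · (1,3)% 3/3 satisfied
Row 2: (2,2)% 7/7 satisfied · (2,3)% 5/5 satisfied · (2,5)@ 1/1 satisfied
Row 3: (3,1)% 3/3 satisfied · (3,2)% 6/6 satisfied · (3,3)% 5/5 satisfied · (3,5)@ 2/2 satisfied
Row 4: (4,2)% 6/6 satisfied · (4,3)% 5/5 satisfied · (4,5)@ 2/3 satisfied
Row 5: (5,1)% 1/1 satisfied · (5,3)% 3/3 satisfied · (5,4)% 2/4 satisfied · (5,5)@ 1/2 satisfied
All meet the threshold, so the configuration is stable.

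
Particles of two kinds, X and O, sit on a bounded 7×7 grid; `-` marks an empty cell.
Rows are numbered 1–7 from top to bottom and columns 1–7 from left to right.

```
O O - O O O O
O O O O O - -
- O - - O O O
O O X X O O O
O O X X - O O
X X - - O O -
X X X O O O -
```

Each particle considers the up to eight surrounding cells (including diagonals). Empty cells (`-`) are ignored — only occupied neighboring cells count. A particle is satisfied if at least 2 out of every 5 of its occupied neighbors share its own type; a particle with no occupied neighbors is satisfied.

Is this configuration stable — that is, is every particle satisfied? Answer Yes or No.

Row 1: (1,1)O 3/3 satisfied · (1,2)O 4/4 satisfied · (1,4)O 4/4 satisfied · (1,5)O 4/4 satisfied · (1,6)O 3/3 satisfied · (1,7)O 1/1 satisfied
Row 2: (2,1)O 4/4 satisfied · (2,2)O 5/5 satisfied · (2,3)O 5/5 satisfied · (2,4)O 5/5 satisfied · (2,5)O 6/6 satisfied
Row 3: (3,2)O 5/6 satisfied · (3,5)O 5/6 satisfied · (3,6)O 6/6 satisfied · (3,7)O 3/3 satisfied
Row 4: (4,1)O 4/4 satisfied · (4,2)O 4/6 satisfied · (4,3)X 3/6 satisfied · (4,4)X 3/5 satisfied · (4,5)O 4/6 satisfied · (4,6)O 7/7 satisfied · (4,7)O 5/5 satisfied
Row 5: (5,1)O 3/5 satisfied · (5,2)O 3/7 satisfied · (5,3)X 4/6 satisfied · (5,4)X 3/5 satisfied · (5,6)O 6/6 satisfied · (5,7)O 4/4 satisfied
Row 6: (6,1)X 3/5 satisfied · (6,2)X 5/7 satisfied · (6,5)O 5/6 satisfied · (6,6)O 5/5 satisfied
Row 7: (7,1)X 3/3 satisfied · (7,2)X 4/4 satisfied · (7,3)X 2/3 satisfied · (7,4)O 2/3 satisfied · (7,5)O 4/4 satisfied · (7,6)O 3/3 satisfied
All meet the threshold, so the configuration is stable.

Yes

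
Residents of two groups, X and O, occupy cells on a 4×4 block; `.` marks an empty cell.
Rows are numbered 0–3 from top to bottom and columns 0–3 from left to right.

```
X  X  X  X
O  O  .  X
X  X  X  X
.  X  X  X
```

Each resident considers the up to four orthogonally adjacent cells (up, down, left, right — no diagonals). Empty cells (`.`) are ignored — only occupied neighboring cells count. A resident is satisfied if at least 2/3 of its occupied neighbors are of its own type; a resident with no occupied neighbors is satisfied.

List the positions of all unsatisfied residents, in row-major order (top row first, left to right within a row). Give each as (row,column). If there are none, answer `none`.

Row 0: (0,0)X 1/2 ✗ · (0,1)X 2/3 ✓ · (0,2)X 2/2 ✓ · (0,3)X 2/2 ✓
Row 1: (1,0)O 1/3 ✗ · (1,1)O 1/3 ✗ · (1,3)X 2/2 ✓
Row 2: (2,0)X 1/2 ✗ · (2,1)X 3/4 ✓ · (2,2)X 3/3 ✓ · (2,3)X 3/3 ✓
Row 3: (3,1)X 2/2 ✓ · (3,2)X 3/3 ✓ · (3,3)X 2/2 ✓

(0,0), (1,0), (1,1), (2,0)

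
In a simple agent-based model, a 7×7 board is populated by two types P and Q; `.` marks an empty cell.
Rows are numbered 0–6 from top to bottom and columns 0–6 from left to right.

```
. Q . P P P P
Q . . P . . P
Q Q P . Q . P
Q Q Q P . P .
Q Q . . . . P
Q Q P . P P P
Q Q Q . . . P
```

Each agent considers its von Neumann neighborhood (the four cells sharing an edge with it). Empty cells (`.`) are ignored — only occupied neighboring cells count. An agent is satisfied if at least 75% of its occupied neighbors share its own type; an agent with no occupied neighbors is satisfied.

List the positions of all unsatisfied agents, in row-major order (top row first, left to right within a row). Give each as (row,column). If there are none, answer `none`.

(2,1), (2,2), (3,2), (3,3), (5,2), (6,2)

(0,1)Q 0/0 ok
(0,3)P 2/2 ok
(0,4)P 2/2 ok
(0,5)P 2/2 ok
(0,6)P 2/2 ok
(1,0)Q 1/1 ok
(1,3)P 1/1 ok
(1,6)P 2/2 ok
(2,0)Q 3/3 ok
(2,1)Q 2/3 unhappy
(2,2)P 0/2 unhappy
(2,4)Q 0/0 ok
(2,6)P 1/1 ok
(3,0)Q 3/3 ok
(3,1)Q 4/4 ok
(3,2)Q 1/3 unhappy
(3,3)P 0/1 unhappy
(3,5)P 0/0 ok
(4,0)Q 3/3 ok
(4,1)Q 3/3 ok
(4,6)P 1/1 ok
(5,0)Q 3/3 ok
(5,1)Q 3/4 ok
(5,2)P 0/2 unhappy
(5,4)P 1/1 ok
(5,5)P 2/2 ok
(5,6)P 3/3 ok
(6,0)Q 2/2 ok
(6,1)Q 3/3 ok
(6,2)Q 1/2 unhappy
(6,6)P 1/1 ok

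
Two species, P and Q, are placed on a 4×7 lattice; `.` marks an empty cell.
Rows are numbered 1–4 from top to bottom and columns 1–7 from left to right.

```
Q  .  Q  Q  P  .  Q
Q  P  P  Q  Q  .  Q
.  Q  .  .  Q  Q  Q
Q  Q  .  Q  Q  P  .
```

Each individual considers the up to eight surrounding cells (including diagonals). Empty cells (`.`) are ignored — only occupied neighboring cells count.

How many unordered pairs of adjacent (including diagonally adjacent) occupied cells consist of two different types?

15

Scan each occupied cell's neighbors to the right and below (and the two forward diagonals) so each pair is counted once.
From row 1: 7 unlike of 13 pairs (running 7/13).
From row 2: 4 unlike of 12 pairs (running 11/25).
From row 3: 3 unlike of 10 pairs (running 14/35).
From row 4: 1 unlike of 3 pairs (running 15/38).
Total adjacent occupied pairs: 38; unlike-type pairs: 15.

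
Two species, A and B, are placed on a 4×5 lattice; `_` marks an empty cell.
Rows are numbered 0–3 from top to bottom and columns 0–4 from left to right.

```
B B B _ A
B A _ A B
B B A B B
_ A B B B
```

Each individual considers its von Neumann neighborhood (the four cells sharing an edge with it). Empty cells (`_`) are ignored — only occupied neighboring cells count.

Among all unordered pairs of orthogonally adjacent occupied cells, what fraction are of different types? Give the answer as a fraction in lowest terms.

Scan each occupied cell's neighbors to the right and below so each pair is counted once.
From row 0: 2 unlike of 5 pairs (running 2/5).
From row 1: 4 unlike of 6 pairs (running 6/11).
From row 2: 4 unlike of 8 pairs (running 10/19).
From row 3: 1 unlike of 3 pairs (running 11/22).
Total adjacent occupied pairs: 22; unlike-type pairs: 11.
11/22 reduces to 1/2.

1/2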